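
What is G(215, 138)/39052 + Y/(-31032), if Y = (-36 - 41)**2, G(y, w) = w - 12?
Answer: -56907319/302965416 ≈ -0.18783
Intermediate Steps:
G(y, w) = -12 + w
Y = 5929 (Y = (-77)**2 = 5929)
G(215, 138)/39052 + Y/(-31032) = (-12 + 138)/39052 + 5929/(-31032) = 126*(1/39052) + 5929*(-1/31032) = 63/19526 - 5929/31032 = -56907319/302965416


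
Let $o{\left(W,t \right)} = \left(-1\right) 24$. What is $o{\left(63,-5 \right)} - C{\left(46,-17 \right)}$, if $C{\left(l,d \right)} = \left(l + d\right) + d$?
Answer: $-36$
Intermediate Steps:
$o{\left(W,t \right)} = -24$
$C{\left(l,d \right)} = l + 2 d$ ($C{\left(l,d \right)} = \left(d + l\right) + d = l + 2 d$)
$o{\left(63,-5 \right)} - C{\left(46,-17 \right)} = -24 - \left(46 + 2 \left(-17\right)\right) = -24 - \left(46 - 34\right) = -24 - 12 = -36$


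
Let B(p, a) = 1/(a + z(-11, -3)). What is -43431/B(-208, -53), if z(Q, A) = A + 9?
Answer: 2041257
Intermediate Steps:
z(Q, A) = 9 + A
B(p, a) = 1/(6 + a) (B(p, a) = 1/(a + (9 - 3)) = 1/(a + 6) = 1/(6 + a))
-43431/B(-208, -53) = -43431/(1/(6 - 53)) = -43431/(1/(-47)) = -43431/(-1/47) = -43431*(-47) = 2041257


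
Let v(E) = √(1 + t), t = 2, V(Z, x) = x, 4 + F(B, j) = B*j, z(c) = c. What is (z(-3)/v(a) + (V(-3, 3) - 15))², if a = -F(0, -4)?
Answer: (12 + √3)² ≈ 188.57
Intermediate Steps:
F(B, j) = -4 + B*j
a = 4 (a = -(-4 + 0*(-4)) = -(-4 + 0) = -1*(-4) = 4)
v(E) = √3 (v(E) = √(1 + 2) = √3)
(z(-3)/v(a) + (V(-3, 3) - 15))² = (-3*√3/3 + (3 - 15))² = (-√3 - 12)² = (-12 - √3)²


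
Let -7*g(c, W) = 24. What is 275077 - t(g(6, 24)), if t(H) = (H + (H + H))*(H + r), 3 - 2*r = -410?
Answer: 13581121/49 ≈ 2.7717e+5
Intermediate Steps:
r = 413/2 (r = 3/2 - ½*(-410) = 3/2 + 205 = 413/2 ≈ 206.50)
g(c, W) = -24/7 (g(c, W) = -⅐*24 = -24/7)
t(H) = 3*H*(413/2 + H) (t(H) = (H + (H + H))*(H + 413/2) = (H + 2*H)*(413/2 + H) = (3*H)*(413/2 + H) = 3*H*(413/2 + H))
275077 - t(g(6, 24)) = 275077 - 3*(-24)*(413 + 2*(-24/7))/(2*7) = 275077 - 3*(-24)*(413 - 48/7)/(2*7) = 275077 - 3*(-24)*2843/(2*7*7) = 275077 - 1*(-102348/49) = 275077 + 102348/49 = 13581121/49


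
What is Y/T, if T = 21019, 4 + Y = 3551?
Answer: 3547/21019 ≈ 0.16875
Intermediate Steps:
Y = 3547 (Y = -4 + 3551 = 3547)
Y/T = 3547/21019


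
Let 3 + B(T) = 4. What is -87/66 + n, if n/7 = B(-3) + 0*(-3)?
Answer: 125/22 ≈ 5.6818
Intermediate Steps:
B(T) = 1 (B(T) = -3 + 4 = 1)
n = 7 (n = 7*(1 + 0*(-3)) = 7*(1 + 0) = 7*1 = 7)
-87/66 + n = -87/66 + 7 = (1/66)*(-87) + 7 = -29/22 + 7 = 125/22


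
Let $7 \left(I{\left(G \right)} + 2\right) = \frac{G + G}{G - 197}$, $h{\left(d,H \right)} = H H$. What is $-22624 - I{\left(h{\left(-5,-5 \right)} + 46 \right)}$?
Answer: $- \frac{9976231}{441} \approx -22622.0$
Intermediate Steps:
$h{\left(d,H \right)} = H^{2}$
$I{\left(G \right)} = -2 + \frac{2 G}{7 \left(-197 + G\right)}$ ($I{\left(G \right)} = -2 + \frac{\left(G + G\right) \frac{1}{G - 197}}{7} = -2 + \frac{2 G \frac{1}{-197 + G}}{7} = -2 + \frac{2 G}{7 \left(-197 + G\right)}$)
$-22624 - I{\left(h{\left(-5,-5 \right)} + 46 \right)} = -22624 - \frac{2 \left(1379 - 6 \left(\left(-5\right)^{2} + 46\right)\right)}{7 \left(-197 + \left(\left(-5\right)^{2} + 46\right)\right)} = -22624 - \frac{2 \left(1379 - 6 \left(25 + 46\right)\right)}{7 \left(-197 + \left(25 + 46\right)\right)} = -22624 - \frac{2 \left(1379 - 426\right)}{7 \left(-197 + 71\right)} = -22624 - \frac{2 \left(1379 - 426\right)}{7 \left(-126\right)} = -22624 - \frac{2}{7} \left(- \frac{1}{126}\right) 953 = -22624 - - \frac{953}{441} = -22624 + \frac{953}{441} = - \frac{9976231}{441}$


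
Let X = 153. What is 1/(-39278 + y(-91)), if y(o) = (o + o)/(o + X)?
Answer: -31/1217709 ≈ -2.5458e-5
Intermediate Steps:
y(o) = 2*o/(153 + o) (y(o) = (o + o)/(o + 153) = (2*o)/(153 + o) = 2*o/(153 + o))
1/(-39278 + y(-91)) = 1/(-39278 + 2*(-91)/(153 - 91)) = 1/(-39278 + 2*(-91)/62) = 1/(-39278 + 2*(-91)*(1/62)) = 1/(-39278 - 91/31) = 1/(-1217709/31) = -31/1217709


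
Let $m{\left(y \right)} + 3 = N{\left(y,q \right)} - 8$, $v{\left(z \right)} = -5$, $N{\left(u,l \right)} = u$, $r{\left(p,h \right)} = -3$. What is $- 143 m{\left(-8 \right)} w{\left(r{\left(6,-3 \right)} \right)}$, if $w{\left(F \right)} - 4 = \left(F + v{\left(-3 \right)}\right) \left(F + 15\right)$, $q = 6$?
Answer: $-249964$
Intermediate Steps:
$m{\left(y \right)} = -11 + y$ ($m{\left(y \right)} = -3 + \left(y - 8\right) = -3 + \left(-8 + y\right) = -11 + y$)
$w{\left(F \right)} = 4 + \left(-5 + F\right) \left(15 + F\right)$ ($w{\left(F \right)} = 4 + \left(F - 5\right) \left(F + 15\right) = 4 + \left(-5 + F\right) \left(15 + F\right)$)
$- 143 m{\left(-8 \right)} w{\left(r{\left(6,-3 \right)} \right)} = - 143 \left(-11 - 8\right) \left(-71 + \left(-3\right)^{2} + 10 \left(-3\right)\right) = \left(-143\right) \left(-19\right) \left(-71 + 9 - 30\right) = 2717 \left(-92\right) = -249964$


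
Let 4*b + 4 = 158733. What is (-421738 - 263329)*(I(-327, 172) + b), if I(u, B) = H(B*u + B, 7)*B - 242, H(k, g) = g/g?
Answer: -108548181083/4 ≈ -2.7137e+10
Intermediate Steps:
b = 158729/4 (b = -1 + (1/4)*158733 = -1 + 158733/4 = 158729/4 ≈ 39682.)
H(k, g) = 1
I(u, B) = -242 + B (I(u, B) = 1*B - 242 = B - 242 = -242 + B)
(-421738 - 263329)*(I(-327, 172) + b) = (-421738 - 263329)*((-242 + 172) + 158729/4) = -685067*(-70 + 158729/4) = -685067*158449/4 = -108548181083/4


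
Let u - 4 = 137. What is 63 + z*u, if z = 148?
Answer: 20931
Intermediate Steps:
u = 141 (u = 4 + 137 = 141)
63 + z*u = 63 + 148*141 = 63 + 20868 = 20931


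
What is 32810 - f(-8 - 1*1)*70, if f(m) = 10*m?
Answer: 39110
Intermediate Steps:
32810 - f(-8 - 1*1)*70 = 32810 - 10*(-8 - 1*1)*70 = 32810 - 10*(-8 - 1)*70 = 32810 - 10*(-9)*70 = 32810 - (-90)*70 = 32810 - 1*(-6300) = 32810 + 6300 = 39110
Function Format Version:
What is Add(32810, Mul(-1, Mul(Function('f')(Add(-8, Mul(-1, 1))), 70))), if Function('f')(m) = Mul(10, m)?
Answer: 39110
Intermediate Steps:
Add(32810, Mul(-1, Mul(Function('f')(Add(-8, Mul(-1, 1))), 70))) = Add(32810, Mul(-1, Mul(Mul(10, Add(-8, Mul(-1, 1))), 70))) = Add(32810, Mul(-1, Mul(Mul(10, Add(-8, -1)), 70))) = Add(32810, Mul(-1, Mul(Mul(10, -9), 70))) = Add(32810, Mul(-1, Mul(-90, 70))) = Add(32810, Mul(-1, -6300)) = Add(32810, 6300) = 39110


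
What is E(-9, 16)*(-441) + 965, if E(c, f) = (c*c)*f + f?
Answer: -577627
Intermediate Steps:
E(c, f) = f + f*c² (E(c, f) = c²*f + f = f*c² + f = f + f*c²)
E(-9, 16)*(-441) + 965 = (16*(1 + (-9)²))*(-441) + 965 = (16*(1 + 81))*(-441) + 965 = (16*82)*(-441) + 965 = 1312*(-441) + 965 = -578592 + 965 = -577627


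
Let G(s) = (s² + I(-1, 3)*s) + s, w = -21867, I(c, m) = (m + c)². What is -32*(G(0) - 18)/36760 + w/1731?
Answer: -33451411/2651315 ≈ -12.617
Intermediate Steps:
I(c, m) = (c + m)²
G(s) = s² + 5*s (G(s) = (s² + (-1 + 3)²*s) + s = (s² + 2²*s) + s = (s² + 4*s) + s = s² + 5*s)
-32*(G(0) - 18)/36760 + w/1731 = -32*(0*(5 + 0) - 18)/36760 - 21867/1731 = -32*(0*5 - 18)*(1/36760) - 21867*1/1731 = -32*(0 - 18)*(1/36760) - 7289/577 = -32*(-18)*(1/36760) - 7289/577 = 576*(1/36760) - 7289/577 = 72/4595 - 7289/577 = -33451411/2651315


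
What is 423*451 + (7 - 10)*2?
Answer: 190767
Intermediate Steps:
423*451 + (7 - 10)*2 = 190773 - 3*2 = 190773 - 6 = 190767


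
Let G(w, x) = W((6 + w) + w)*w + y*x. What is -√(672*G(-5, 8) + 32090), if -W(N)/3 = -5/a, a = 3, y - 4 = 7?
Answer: -√74426 ≈ -272.81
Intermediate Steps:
y = 11 (y = 4 + 7 = 11)
W(N) = 5 (W(N) = -(-15)/3 = -3*(-5/3) = 5)
G(w, x) = 5*w + 11*x
-√(672*G(-5, 8) + 32090) = -√(672*(5*(-5) + 11*8) + 32090) = -√(672*(-25 + 88) + 32090) = -√(672*63 + 32090) = -√(42336 + 32090) = -√74426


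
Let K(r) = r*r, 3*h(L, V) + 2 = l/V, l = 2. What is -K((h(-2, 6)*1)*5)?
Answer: -625/81 ≈ -7.7160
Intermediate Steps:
h(L, V) = -⅔ + 2/(3*V) (h(L, V) = -⅔ + (2/V)/3 = -⅔ + 2/(3*V))
K(r) = r²
-K((h(-2, 6)*1)*5) = -((((⅔)*(1 - 1*6)/6)*1)*5)² = -((((⅔)*(⅙)*(1 - 6))*1)*5)² = -((((⅔)*(⅙)*(-5))*1)*5)² = -(-5/9*1*5)² = -(-5/9*5)² = -(-25/9)² = -1*625/81 = -625/81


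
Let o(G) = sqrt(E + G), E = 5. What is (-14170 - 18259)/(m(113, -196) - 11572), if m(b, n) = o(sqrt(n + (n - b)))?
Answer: 32429/(11572 - sqrt(5 + I*sqrt(505))) ≈ 2.8033 + 0.00072741*I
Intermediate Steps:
o(G) = sqrt(5 + G)
m(b, n) = sqrt(5 + sqrt(-b + 2*n)) (m(b, n) = sqrt(5 + sqrt(n + (n - b))) = sqrt(5 + sqrt(-b + 2*n)))
(-14170 - 18259)/(m(113, -196) - 11572) = (-14170 - 18259)/(sqrt(5 + sqrt(-1*113 + 2*(-196))) - 11572) = -32429/(sqrt(5 + sqrt(-113 - 392)) - 11572) = -32429/(sqrt(5 + sqrt(-505)) - 11572) = -32429/(sqrt(5 + I*sqrt(505)) - 11572) = -32429/(-11572 + sqrt(5 + I*sqrt(505)))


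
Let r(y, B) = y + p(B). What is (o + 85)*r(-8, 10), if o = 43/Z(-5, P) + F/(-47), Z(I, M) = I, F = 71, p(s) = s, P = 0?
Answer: 35198/235 ≈ 149.78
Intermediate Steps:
o = -2376/235 (o = 43/(-5) + 71/(-47) = 43*(-⅕) + 71*(-1/47) = -43/5 - 71/47 = -2376/235 ≈ -10.111)
r(y, B) = B + y (r(y, B) = y + B = B + y)
(o + 85)*r(-8, 10) = (-2376/235 + 85)*(10 - 8) = (17599/235)*2 = 35198/235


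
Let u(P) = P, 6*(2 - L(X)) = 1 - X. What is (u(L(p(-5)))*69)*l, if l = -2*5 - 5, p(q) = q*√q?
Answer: -3795/2 + 1725*I*√5/2 ≈ -1897.5 + 1928.6*I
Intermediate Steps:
p(q) = q^(3/2)
L(X) = 11/6 + X/6 (L(X) = 2 - (1 - X)/6 = 2 + (-⅙ + X/6) = 11/6 + X/6)
l = -15 (l = -10 - 5 = -15)
(u(L(p(-5)))*69)*l = ((11/6 + (-5)^(3/2)/6)*69)*(-15) = ((11/6 + (-5*I*√5)/6)*69)*(-15) = ((11/6 - 5*I*√5/6)*69)*(-15) = (253/2 - 115*I*√5/2)*(-15) = -3795/2 + 1725*I*√5/2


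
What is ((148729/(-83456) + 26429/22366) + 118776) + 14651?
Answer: 124525317344201/933288448 ≈ 1.3343e+5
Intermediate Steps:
((148729/(-83456) + 26429/22366) + 118776) + 14651 = ((148729*(-1/83456) + 26429*(1/22366)) + 118776) + 14651 = ((-148729/83456 + 26429/22366) + 118776) + 14651 = (-560407095/933288448 + 118776) + 14651 = 110851708292553/933288448 + 14651 = 124525317344201/933288448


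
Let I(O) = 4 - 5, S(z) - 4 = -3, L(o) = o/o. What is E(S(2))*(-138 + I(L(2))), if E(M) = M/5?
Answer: -139/5 ≈ -27.800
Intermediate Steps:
L(o) = 1
S(z) = 1 (S(z) = 4 - 3 = 1)
E(M) = M/5 (E(M) = M*(1/5) = M/5)
I(O) = -1
E(S(2))*(-138 + I(L(2))) = ((1/5)*1)*(-138 - 1) = (1/5)*(-139) = -139/5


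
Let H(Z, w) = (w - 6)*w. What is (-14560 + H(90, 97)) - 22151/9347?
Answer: -53608502/9347 ≈ -5735.4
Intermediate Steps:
H(Z, w) = w*(-6 + w) (H(Z, w) = (-6 + w)*w = w*(-6 + w))
(-14560 + H(90, 97)) - 22151/9347 = (-14560 + 97*(-6 + 97)) - 22151/9347 = (-14560 + 97*91) - 22151*1/9347 = (-14560 + 8827) - 22151/9347 = -5733 - 22151/9347 = -53608502/9347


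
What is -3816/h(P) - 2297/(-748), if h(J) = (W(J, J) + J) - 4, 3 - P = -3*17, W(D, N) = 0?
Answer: -1369759/18700 ≈ -73.249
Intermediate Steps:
P = 54 (P = 3 - (-3)*17 = 3 - 1*(-51) = 3 + 51 = 54)
h(J) = -4 + J (h(J) = (0 + J) - 4 = J - 4 = -4 + J)
-3816/h(P) - 2297/(-748) = -3816/(-4 + 54) - 2297/(-748) = -3816/50 - 2297*(-1/748) = -3816*1/50 + 2297/748 = -1908/25 + 2297/748 = -1369759/18700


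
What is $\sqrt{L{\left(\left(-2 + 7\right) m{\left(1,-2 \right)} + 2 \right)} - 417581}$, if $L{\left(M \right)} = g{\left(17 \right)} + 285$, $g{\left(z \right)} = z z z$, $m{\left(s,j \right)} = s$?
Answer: $i \sqrt{412383} \approx 642.17 i$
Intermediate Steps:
$g{\left(z \right)} = z^{3}$ ($g{\left(z \right)} = z^{2} z = z^{3}$)
$L{\left(M \right)} = 5198$ ($L{\left(M \right)} = 17^{3} + 285 = 4913 + 285 = 5198$)
$\sqrt{L{\left(\left(-2 + 7\right) m{\left(1,-2 \right)} + 2 \right)} - 417581} = \sqrt{5198 - 417581} = \sqrt{-412383} = i \sqrt{412383}$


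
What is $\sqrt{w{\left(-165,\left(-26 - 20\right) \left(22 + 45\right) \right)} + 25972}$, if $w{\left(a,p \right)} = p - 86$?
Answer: $2 \sqrt{5701} \approx 151.01$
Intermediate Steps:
$w{\left(a,p \right)} = -86 + p$ ($w{\left(a,p \right)} = p - 86 = -86 + p$)
$\sqrt{w{\left(-165,\left(-26 - 20\right) \left(22 + 45\right) \right)} + 25972} = \sqrt{\left(-86 + \left(-26 - 20\right) \left(22 + 45\right)\right) + 25972} = \sqrt{\left(-86 - 3082\right) + 25972} = \sqrt{-3168 + 25972} = \sqrt{22804} = 2 \sqrt{5701}$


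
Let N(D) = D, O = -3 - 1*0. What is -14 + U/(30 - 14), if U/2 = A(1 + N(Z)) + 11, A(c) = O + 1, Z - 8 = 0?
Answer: -103/8 ≈ -12.875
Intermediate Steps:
O = -3 (O = -3 + 0 = -3)
Z = 8 (Z = 8 + 0 = 8)
A(c) = -2 (A(c) = -3 + 1 = -2)
U = 18 (U = 2*(-2 + 11) = 2*9 = 18)
-14 + U/(30 - 14) = -14 + 18/(30 - 14) = -14 + 18/16 = -14 + 18*(1/16) = -14 + 9/8 = -103/8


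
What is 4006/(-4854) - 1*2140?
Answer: -5195783/2427 ≈ -2140.8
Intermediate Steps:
4006/(-4854) - 1*2140 = 4006*(-1/4854) - 2140 = -2003/2427 - 2140 = -5195783/2427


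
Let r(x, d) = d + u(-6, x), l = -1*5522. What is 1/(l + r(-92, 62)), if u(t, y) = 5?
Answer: -1/5455 ≈ -0.00018332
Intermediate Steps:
l = -5522
r(x, d) = 5 + d (r(x, d) = d + 5 = 5 + d)
1/(l + r(-92, 62)) = 1/(-5522 + (5 + 62)) = 1/(-5522 + 67) = 1/(-5455) = -1/5455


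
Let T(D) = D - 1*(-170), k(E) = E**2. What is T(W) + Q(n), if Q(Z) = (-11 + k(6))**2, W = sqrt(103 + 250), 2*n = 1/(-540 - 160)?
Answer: 795 + sqrt(353) ≈ 813.79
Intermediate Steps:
n = -1/1400 (n = 1/(2*(-540 - 160)) = (1/2)/(-700) = (1/2)*(-1/700) = -1/1400 ≈ -0.00071429)
W = sqrt(353) ≈ 18.788
Q(Z) = 625 (Q(Z) = (-11 + 6**2)**2 = (-11 + 36)**2 = 25**2 = 625)
T(D) = 170 + D (T(D) = D + 170 = 170 + D)
T(W) + Q(n) = (170 + sqrt(353)) + 625 = 795 + sqrt(353)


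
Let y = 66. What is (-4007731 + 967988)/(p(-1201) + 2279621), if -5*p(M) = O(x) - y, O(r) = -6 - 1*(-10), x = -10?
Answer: -15198715/11398167 ≈ -1.3334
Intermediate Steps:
O(r) = 4 (O(r) = -6 + 10 = 4)
p(M) = 62/5 (p(M) = -(4 - 1*66)/5 = -(4 - 66)/5 = -⅕*(-62) = 62/5)
(-4007731 + 967988)/(p(-1201) + 2279621) = (-4007731 + 967988)/(62/5 + 2279621) = -3039743/11398167/5 = -3039743*5/11398167 = -15198715/11398167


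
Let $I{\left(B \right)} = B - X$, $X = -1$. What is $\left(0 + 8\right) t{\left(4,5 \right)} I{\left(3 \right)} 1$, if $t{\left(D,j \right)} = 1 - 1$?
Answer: $0$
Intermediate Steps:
$t{\left(D,j \right)} = 0$ ($t{\left(D,j \right)} = 1 - 1 = 0$)
$I{\left(B \right)} = 1 + B$ ($I{\left(B \right)} = B - -1 = B + 1 = 1 + B$)
$\left(0 + 8\right) t{\left(4,5 \right)} I{\left(3 \right)} 1 = \left(0 + 8\right) 0 \left(1 + 3\right) 1 = 8 \cdot 0 \cdot 4 \cdot 1 = 8 \cdot 0 \cdot 1 = 8 \cdot 0 = 0$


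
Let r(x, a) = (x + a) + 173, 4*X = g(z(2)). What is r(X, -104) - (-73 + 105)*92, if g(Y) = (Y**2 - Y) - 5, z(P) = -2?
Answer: -11499/4 ≈ -2874.8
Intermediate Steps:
g(Y) = -5 + Y**2 - Y
X = 1/4 (X = (-5 + (-2)**2 - 1*(-2))/4 = (-5 + 4 + 2)/4 = (1/4)*1 = 1/4 ≈ 0.25000)
r(x, a) = 173 + a + x (r(x, a) = (a + x) + 173 = 173 + a + x)
r(X, -104) - (-73 + 105)*92 = (173 - 104 + 1/4) - (-73 + 105)*92 = 277/4 - 32*92 = 277/4 - 1*2944 = 277/4 - 2944 = -11499/4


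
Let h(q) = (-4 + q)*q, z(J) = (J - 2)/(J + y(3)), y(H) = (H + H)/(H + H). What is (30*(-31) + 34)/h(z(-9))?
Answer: 8192/33 ≈ 248.24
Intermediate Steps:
y(H) = 1 (y(H) = (2*H)/((2*H)) = (2*H)*(1/(2*H)) = 1)
z(J) = (-2 + J)/(1 + J) (z(J) = (J - 2)/(J + 1) = (-2 + J)/(1 + J))
h(q) = q*(-4 + q)
(30*(-31) + 34)/h(z(-9)) = (30*(-31) + 34)/((((-2 - 9)/(1 - 9))*(-4 + (-2 - 9)/(1 - 9)))) = (-930 + 34)/(((-11/(-8))*(-4 - 11/(-8)))) = -896*8/(11*(-4 - ⅛*(-11))) = -896*8/(11*(-4 + 11/8)) = -896/((11/8)*(-21/8)) = -896/(-231/64) = -896*(-64/231) = 8192/33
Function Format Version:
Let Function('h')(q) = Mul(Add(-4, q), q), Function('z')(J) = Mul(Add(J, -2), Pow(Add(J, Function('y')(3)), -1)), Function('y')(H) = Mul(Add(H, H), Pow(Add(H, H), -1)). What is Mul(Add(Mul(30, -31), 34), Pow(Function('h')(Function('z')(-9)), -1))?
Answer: Rational(8192, 33) ≈ 248.24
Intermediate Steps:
Function('y')(H) = 1 (Function('y')(H) = Mul(Mul(2, H), Pow(Mul(2, H), -1)) = Mul(Mul(2, H), Mul(Rational(1, 2), Pow(H, -1))) = 1)
Function('z')(J) = Mul(Pow(Add(1, J), -1), Add(-2, J)) (Function('z')(J) = Mul(Add(J, -2), Pow(Add(J, 1), -1)) = Mul(Add(-2, J), Pow(Add(1, J), -1)) = Mul(Pow(Add(1, J), -1), Add(-2, J)))
Function('h')(q) = Mul(q, Add(-4, q))
Mul(Add(Mul(30, -31), 34), Pow(Function('h')(Function('z')(-9)), -1)) = Mul(Add(Mul(30, -31), 34), Pow(Mul(Mul(Pow(Add(1, -9), -1), Add(-2, -9)), Add(-4, Mul(Pow(Add(1, -9), -1), Add(-2, -9)))), -1)) = Mul(Add(-930, 34), Pow(Mul(Mul(Pow(-8, -1), -11), Add(-4, Mul(Pow(-8, -1), -11))), -1)) = Mul(-896, Pow(Mul(Mul(Rational(-1, 8), -11), Add(-4, Mul(Rational(-1, 8), -11))), -1)) = Mul(-896, Pow(Mul(Rational(11, 8), Add(-4, Rational(11, 8))), -1)) = Mul(-896, Pow(Mul(Rational(11, 8), Rational(-21, 8)), -1)) = Mul(-896, Pow(Rational(-231, 64), -1)) = Mul(-896, Rational(-64, 231)) = Rational(8192, 33)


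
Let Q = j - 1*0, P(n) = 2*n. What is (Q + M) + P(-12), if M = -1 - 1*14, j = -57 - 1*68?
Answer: -164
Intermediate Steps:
j = -125 (j = -57 - 68 = -125)
Q = -125 (Q = -125 - 1*0 = -125 + 0 = -125)
M = -15 (M = -1 - 14 = -15)
(Q + M) + P(-12) = (-125 - 15) + 2*(-12) = -140 - 24 = -164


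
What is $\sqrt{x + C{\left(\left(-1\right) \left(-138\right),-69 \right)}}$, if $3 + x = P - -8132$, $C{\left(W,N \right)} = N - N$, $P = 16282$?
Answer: $\sqrt{24411} \approx 156.24$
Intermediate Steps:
$C{\left(W,N \right)} = 0$
$x = 24411$ ($x = -3 + \left(16282 - -8132\right) = -3 + \left(16282 + 8132\right) = -3 + 24414 = 24411$)
$\sqrt{x + C{\left(\left(-1\right) \left(-138\right),-69 \right)}} = \sqrt{24411 + 0} = \sqrt{24411}$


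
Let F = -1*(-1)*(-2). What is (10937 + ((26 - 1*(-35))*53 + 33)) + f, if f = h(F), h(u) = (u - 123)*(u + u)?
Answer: 14703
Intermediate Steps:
F = -2 (F = 1*(-2) = -2)
h(u) = 2*u*(-123 + u) (h(u) = (-123 + u)*(2*u) = 2*u*(-123 + u))
f = 500 (f = 2*(-2)*(-123 - 2) = 2*(-2)*(-125) = 500)
(10937 + ((26 - 1*(-35))*53 + 33)) + f = (10937 + ((26 - 1*(-35))*53 + 33)) + 500 = (10937 + ((26 + 35)*53 + 33)) + 500 = (10937 + (61*53 + 33)) + 500 = (10937 + (3233 + 33)) + 500 = (10937 + 3266) + 500 = 14203 + 500 = 14703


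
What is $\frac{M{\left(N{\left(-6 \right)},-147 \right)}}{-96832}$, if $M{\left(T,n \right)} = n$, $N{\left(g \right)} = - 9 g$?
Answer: $\frac{147}{96832} \approx 0.0015181$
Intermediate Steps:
$\frac{M{\left(N{\left(-6 \right)},-147 \right)}}{-96832} = - \frac{147}{-96832} = \left(-147\right) \left(- \frac{1}{96832}\right) = \frac{147}{96832}$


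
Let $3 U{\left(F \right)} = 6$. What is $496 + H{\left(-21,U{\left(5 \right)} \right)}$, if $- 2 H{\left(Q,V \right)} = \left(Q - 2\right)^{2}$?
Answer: $\frac{463}{2} \approx 231.5$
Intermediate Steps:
$U{\left(F \right)} = 2$ ($U{\left(F \right)} = \frac{1}{3} \cdot 6 = 2$)
$H{\left(Q,V \right)} = - \frac{\left(-2 + Q\right)^{2}}{2}$ ($H{\left(Q,V \right)} = - \frac{\left(Q - 2\right)^{2}}{2} = - \frac{\left(-2 + Q\right)^{2}}{2}$)
$496 + H{\left(-21,U{\left(5 \right)} \right)} = 496 - \frac{\left(-2 - 21\right)^{2}}{2} = 496 - \frac{\left(-23\right)^{2}}{2} = 496 - \frac{529}{2} = \frac{463}{2}$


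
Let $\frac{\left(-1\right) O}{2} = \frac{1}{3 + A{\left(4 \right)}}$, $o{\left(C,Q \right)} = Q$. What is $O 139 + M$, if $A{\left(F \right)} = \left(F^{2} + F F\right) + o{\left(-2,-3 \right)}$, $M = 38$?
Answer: $\frac{469}{16} \approx 29.313$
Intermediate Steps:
$A{\left(F \right)} = -3 + 2 F^{2}$ ($A{\left(F \right)} = \left(F^{2} + F F\right) - 3 = \left(F^{2} + F^{2}\right) - 3 = 2 F^{2} - 3 = -3 + 2 F^{2}$)
$O = - \frac{1}{16}$ ($O = - \frac{2}{3 - \left(3 - 2 \cdot 4^{2}\right)} = - \frac{2}{3 + \left(-3 + 2 \cdot 16\right)} = - \frac{2}{3 + \left(-3 + 32\right)} = - \frac{2}{3 + 29} = - \frac{2}{32} = \left(-2\right) \frac{1}{32} = - \frac{1}{16} \approx -0.0625$)
$O 139 + M = \left(- \frac{1}{16}\right) 139 + 38 = - \frac{139}{16} + 38 = \frac{469}{16}$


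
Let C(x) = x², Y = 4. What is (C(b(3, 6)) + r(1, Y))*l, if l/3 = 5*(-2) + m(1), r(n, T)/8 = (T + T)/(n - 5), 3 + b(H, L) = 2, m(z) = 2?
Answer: 360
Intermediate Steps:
b(H, L) = -1 (b(H, L) = -3 + 2 = -1)
r(n, T) = 16*T/(-5 + n) (r(n, T) = 8*((T + T)/(n - 5)) = 8*((2*T)/(-5 + n)) = 8*(2*T/(-5 + n)) = 16*T/(-5 + n))
l = -24 (l = 3*(5*(-2) + 2) = 3*(-10 + 2) = 3*(-8) = -24)
(C(b(3, 6)) + r(1, Y))*l = ((-1)² + 16*4/(-5 + 1))*(-24) = (1 + 16*4/(-4))*(-24) = (1 + 16*4*(-¼))*(-24) = (1 - 16)*(-24) = -15*(-24) = 360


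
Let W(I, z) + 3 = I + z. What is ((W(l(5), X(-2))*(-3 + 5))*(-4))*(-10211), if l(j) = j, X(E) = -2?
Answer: 0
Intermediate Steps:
W(I, z) = -3 + I + z (W(I, z) = -3 + (I + z) = -3 + I + z)
((W(l(5), X(-2))*(-3 + 5))*(-4))*(-10211) = (((-3 + 5 - 2)*(-3 + 5))*(-4))*(-10211) = ((0*2)*(-4))*(-10211) = (0*(-4))*(-10211) = 0*(-10211) = 0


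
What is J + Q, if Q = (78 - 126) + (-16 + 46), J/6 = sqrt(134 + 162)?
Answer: -18 + 12*sqrt(74) ≈ 85.228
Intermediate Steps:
J = 12*sqrt(74) (J = 6*sqrt(134 + 162) = 6*sqrt(296) = 6*(2*sqrt(74)) = 12*sqrt(74) ≈ 103.23)
Q = -18 (Q = -48 + 30 = -18)
J + Q = 12*sqrt(74) - 18 = -18 + 12*sqrt(74)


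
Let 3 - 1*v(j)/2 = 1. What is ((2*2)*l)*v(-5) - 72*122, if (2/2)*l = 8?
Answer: -8656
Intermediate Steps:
v(j) = 4 (v(j) = 6 - 2*1 = 6 - 2 = 4)
l = 8
((2*2)*l)*v(-5) - 72*122 = ((2*2)*8)*4 - 72*122 = (4*8)*4 - 8784 = 32*4 - 8784 = 128 - 8784 = -8656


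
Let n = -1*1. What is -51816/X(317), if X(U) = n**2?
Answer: -51816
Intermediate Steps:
n = -1
X(U) = 1 (X(U) = (-1)**2 = 1)
-51816/X(317) = -51816/1 = -51816*1 = -51816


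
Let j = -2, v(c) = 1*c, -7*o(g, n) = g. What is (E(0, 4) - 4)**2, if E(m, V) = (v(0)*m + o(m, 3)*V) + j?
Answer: 36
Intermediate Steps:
o(g, n) = -g/7
v(c) = c
E(m, V) = -2 - V*m/7 (E(m, V) = (0*m + (-m/7)*V) - 2 = (0 - V*m/7) - 2 = -V*m/7 - 2 = -2 - V*m/7)
(E(0, 4) - 4)**2 = ((-2 - 1/7*4*0) - 4)**2 = ((-2 + 0) - 4)**2 = (-2 - 4)**2 = (-6)**2 = 36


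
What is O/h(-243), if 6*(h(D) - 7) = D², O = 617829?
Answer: 1235658/19697 ≈ 62.733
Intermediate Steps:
h(D) = 7 + D²/6
O/h(-243) = 617829/(7 + (⅙)*(-243)²) = 617829/(7 + (⅙)*59049) = 617829/(7 + 19683/2) = 617829/(19697/2) = 617829*(2/19697) = 1235658/19697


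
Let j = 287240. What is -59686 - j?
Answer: -346926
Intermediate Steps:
-59686 - j = -59686 - 1*287240 = -59686 - 287240 = -346926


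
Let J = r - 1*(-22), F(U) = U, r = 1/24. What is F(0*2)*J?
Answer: 0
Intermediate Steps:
r = 1/24 ≈ 0.041667
J = 529/24 (J = 1/24 - 1*(-22) = 1/24 + 22 = 529/24 ≈ 22.042)
F(0*2)*J = (0*2)*(529/24) = 0*(529/24) = 0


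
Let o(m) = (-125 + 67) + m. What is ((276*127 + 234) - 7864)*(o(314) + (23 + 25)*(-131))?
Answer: -165409504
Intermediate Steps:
o(m) = -58 + m
((276*127 + 234) - 7864)*(o(314) + (23 + 25)*(-131)) = ((276*127 + 234) - 7864)*((-58 + 314) + (23 + 25)*(-131)) = ((35052 + 234) - 7864)*(256 + 48*(-131)) = (35286 - 7864)*(256 - 6288) = 27422*(-6032) = -165409504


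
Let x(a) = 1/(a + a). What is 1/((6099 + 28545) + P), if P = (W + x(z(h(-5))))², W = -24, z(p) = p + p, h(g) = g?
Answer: 400/14088961 ≈ 2.8391e-5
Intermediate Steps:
z(p) = 2*p
x(a) = 1/(2*a)
P = 231361/400 (P = (-24 + 1/(2*((2*(-5)))))² = (-24 + (½)/(-10))² = (-24 + (½)*(-⅒))² = (-24 - 1/20)² = (-481/20)² = 231361/400 ≈ 578.40)
1/((6099 + 28545) + P) = 1/((6099 + 28545) + 231361/400) = 1/(34644 + 231361/400) = 1/(14088961/400) = 400/14088961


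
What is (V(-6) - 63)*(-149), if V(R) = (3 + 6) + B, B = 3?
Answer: 7599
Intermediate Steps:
V(R) = 12 (V(R) = (3 + 6) + 3 = 9 + 3 = 12)
(V(-6) - 63)*(-149) = (12 - 63)*(-149) = -51*(-149) = 7599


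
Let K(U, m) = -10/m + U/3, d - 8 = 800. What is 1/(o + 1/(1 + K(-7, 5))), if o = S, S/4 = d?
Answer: 10/32317 ≈ 0.00030943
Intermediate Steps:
d = 808 (d = 8 + 800 = 808)
K(U, m) = -10/m + U/3 (K(U, m) = -10/m + U*(⅓) = -10/m + U/3)
S = 3232 (S = 4*808 = 3232)
o = 3232
1/(o + 1/(1 + K(-7, 5))) = 1/(3232 + 1/(1 + (-10/5 + (⅓)*(-7)))) = 1/(3232 + 1/(1 + (-10*⅕ - 7/3))) = 1/(3232 + 1/(1 + (-2 - 7/3))) = 1/(3232 + 1/(1 - 13/3)) = 1/(3232 + 1/(-10/3)) = 1/(3232 - 3/10) = 1/(32317/10) = 10/32317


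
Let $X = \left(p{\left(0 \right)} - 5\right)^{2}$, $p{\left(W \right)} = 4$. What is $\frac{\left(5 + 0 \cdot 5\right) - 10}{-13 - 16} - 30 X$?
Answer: $- \frac{865}{29} \approx -29.828$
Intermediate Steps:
$X = 1$ ($X = \left(4 - 5\right)^{2} = \left(-1\right)^{2} = 1$)
$\frac{\left(5 + 0 \cdot 5\right) - 10}{-13 - 16} - 30 X = \frac{\left(5 + 0 \cdot 5\right) - 10}{-13 - 16} - 30 = \frac{\left(5 + 0\right) - 10}{-29} - 30 = \left(5 - 10\right) \left(- \frac{1}{29}\right) - 30 = \left(-5\right) \left(- \frac{1}{29}\right) - 30 = \frac{5}{29} - 30 = - \frac{865}{29}$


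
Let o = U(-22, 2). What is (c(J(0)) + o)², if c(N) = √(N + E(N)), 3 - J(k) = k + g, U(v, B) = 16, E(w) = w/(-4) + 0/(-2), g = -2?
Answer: (32 + √15)²/4 ≈ 321.72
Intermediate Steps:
E(w) = -w/4 (E(w) = w*(-¼) + 0*(-½) = -w/4 + 0 = -w/4)
o = 16
J(k) = 5 - k (J(k) = 3 - (k - 2) = 3 - (-2 + k) = 3 + (2 - k) = 5 - k)
c(N) = √3*√N/2 (c(N) = √(N - N/4) = √(3*N/4) = √3*√N/2)
(c(J(0)) + o)² = (√3*√(5 - 1*0)/2 + 16)² = (√3*√(5 + 0)/2 + 16)² = (√3*√5/2 + 16)² = (√15/2 + 16)² = (16 + √15/2)²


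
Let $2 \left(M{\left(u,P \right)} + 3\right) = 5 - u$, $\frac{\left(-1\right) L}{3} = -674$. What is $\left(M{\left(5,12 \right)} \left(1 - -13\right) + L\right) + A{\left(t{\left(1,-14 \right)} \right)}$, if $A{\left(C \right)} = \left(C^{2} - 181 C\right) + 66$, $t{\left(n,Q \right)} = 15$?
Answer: $-444$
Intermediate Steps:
$L = 2022$ ($L = \left(-3\right) \left(-674\right) = 2022$)
$M{\left(u,P \right)} = - \frac{1}{2} - \frac{u}{2}$ ($M{\left(u,P \right)} = -3 + \frac{5 - u}{2} = -3 - \left(- \frac{5}{2} + \frac{u}{2}\right) = - \frac{1}{2} - \frac{u}{2}$)
$A{\left(C \right)} = 66 + C^{2} - 181 C$
$\left(M{\left(5,12 \right)} \left(1 - -13\right) + L\right) + A{\left(t{\left(1,-14 \right)} \right)} = \left(\left(- \frac{1}{2} - \frac{5}{2}\right) \left(1 - -13\right) + 2022\right) + \left(66 + 15^{2} - 2715\right) = \left(\left(- \frac{1}{2} - \frac{5}{2}\right) \left(1 + 13\right) + 2022\right) + \left(66 + 225 - 2715\right) = \left(\left(-3\right) 14 + 2022\right) - 2424 = \left(-42 + 2022\right) - 2424 = 1980 - 2424 = -444$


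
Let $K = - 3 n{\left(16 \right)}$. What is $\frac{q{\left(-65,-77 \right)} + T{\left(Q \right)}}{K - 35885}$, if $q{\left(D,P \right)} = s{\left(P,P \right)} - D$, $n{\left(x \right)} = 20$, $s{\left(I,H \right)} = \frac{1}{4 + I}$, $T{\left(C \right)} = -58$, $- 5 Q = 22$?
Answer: $- \frac{102}{524797} \approx -0.00019436$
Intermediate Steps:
$Q = - \frac{22}{5}$ ($Q = \left(- \frac{1}{5}\right) 22 = - \frac{22}{5} \approx -4.4$)
$K = -60$ ($K = \left(-3\right) 20 = -60$)
$q{\left(D,P \right)} = \frac{1}{4 + P} - D$
$\frac{q{\left(-65,-77 \right)} + T{\left(Q \right)}}{K - 35885} = \frac{\frac{1 - - 65 \left(4 - 77\right)}{4 - 77} - 58}{-60 - 35885} = \frac{\frac{1 - \left(-65\right) \left(-73\right)}{-73} - 58}{-35945} = \left(- \frac{1 - 4745}{73} - 58\right) \left(- \frac{1}{35945}\right) = \left(\left(- \frac{1}{73}\right) \left(-4744\right) - 58\right) \left(- \frac{1}{35945}\right) = \left(\frac{4744}{73} - 58\right) \left(- \frac{1}{35945}\right) = \frac{510}{73} \left(- \frac{1}{35945}\right) = - \frac{102}{524797}$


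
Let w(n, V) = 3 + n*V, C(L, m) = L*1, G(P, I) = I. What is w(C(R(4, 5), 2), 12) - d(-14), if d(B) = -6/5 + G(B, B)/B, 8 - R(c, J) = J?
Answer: 196/5 ≈ 39.200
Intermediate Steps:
R(c, J) = 8 - J
C(L, m) = L
w(n, V) = 3 + V*n
d(B) = -⅕ (d(B) = -6/5 + B/B = -6*⅕ + 1 = -6/5 + 1 = -⅕)
w(C(R(4, 5), 2), 12) - d(-14) = (3 + 12*(8 - 1*5)) - 1*(-⅕) = (3 + 12*(8 - 5)) + ⅕ = (3 + 12*3) + ⅕ = (3 + 36) + ⅕ = 39 + ⅕ = 196/5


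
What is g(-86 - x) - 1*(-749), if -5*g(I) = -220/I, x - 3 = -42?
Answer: 35159/47 ≈ 748.06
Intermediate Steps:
x = -39 (x = 3 - 42 = -39)
g(I) = 44/I (g(I) = -(-44)/I = 44/I)
g(-86 - x) - 1*(-749) = 44/(-86 - 1*(-39)) - 1*(-749) = 44/(-86 + 39) + 749 = 44/(-47) + 749 = 44*(-1/47) + 749 = -44/47 + 749 = 35159/47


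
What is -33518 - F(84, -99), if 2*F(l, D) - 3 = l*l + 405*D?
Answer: -17000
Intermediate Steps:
F(l, D) = 3/2 + l²/2 + 405*D/2 (F(l, D) = 3/2 + (l*l + 405*D)/2 = 3/2 + (l² + 405*D)/2 = 3/2 + (l²/2 + 405*D/2) = 3/2 + l²/2 + 405*D/2)
-33518 - F(84, -99) = -33518 - (3/2 + (½)*84² + (405/2)*(-99)) = -33518 - (3/2 + (½)*7056 - 40095/2) = -33518 - (3/2 + 3528 - 40095/2) = -33518 - 1*(-16518) = -33518 + 16518 = -17000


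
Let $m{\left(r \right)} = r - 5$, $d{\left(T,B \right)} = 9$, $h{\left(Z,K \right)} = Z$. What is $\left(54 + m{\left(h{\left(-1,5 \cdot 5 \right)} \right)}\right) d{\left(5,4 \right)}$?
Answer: $432$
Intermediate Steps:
$m{\left(r \right)} = -5 + r$
$\left(54 + m{\left(h{\left(-1,5 \cdot 5 \right)} \right)}\right) d{\left(5,4 \right)} = \left(54 - 6\right) 9 = 48 \cdot 9 = 432$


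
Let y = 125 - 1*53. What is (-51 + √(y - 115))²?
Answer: (51 - I*√43)² ≈ 2558.0 - 668.86*I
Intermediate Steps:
y = 72 (y = 125 - 53 = 72)
(-51 + √(y - 115))² = (-51 + √(72 - 115))² = (-51 + √(-43))² = (-51 + I*√43)²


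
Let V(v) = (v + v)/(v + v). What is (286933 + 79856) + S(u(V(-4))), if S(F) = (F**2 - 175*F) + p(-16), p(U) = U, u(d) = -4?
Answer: 367489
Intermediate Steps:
V(v) = 1 (V(v) = (2*v)/((2*v)) = (2*v)*(1/(2*v)) = 1)
S(F) = -16 + F**2 - 175*F (S(F) = (F**2 - 175*F) - 16 = -16 + F**2 - 175*F)
(286933 + 79856) + S(u(V(-4))) = (286933 + 79856) + (-16 + (-4)**2 - 175*(-4)) = 366789 + (-16 + 16 + 700) = 366789 + 700 = 367489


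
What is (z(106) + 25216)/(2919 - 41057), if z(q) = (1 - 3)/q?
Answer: -1336447/2021314 ≈ -0.66118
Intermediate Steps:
z(q) = -2/q
(z(106) + 25216)/(2919 - 41057) = (-2/106 + 25216)/(2919 - 41057) = (-2*1/106 + 25216)/(-38138) = (-1/53 + 25216)*(-1/38138) = (1336447/53)*(-1/38138) = -1336447/2021314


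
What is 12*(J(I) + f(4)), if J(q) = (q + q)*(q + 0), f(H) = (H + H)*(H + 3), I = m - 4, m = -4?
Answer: 2208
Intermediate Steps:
I = -8 (I = -4 - 4 = -8)
f(H) = 2*H*(3 + H) (f(H) = (2*H)*(3 + H) = 2*H*(3 + H))
J(q) = 2*q² (J(q) = (2*q)*q = 2*q²)
12*(J(I) + f(4)) = 12*(2*(-8)² + 2*4*(3 + 4)) = 12*(2*64 + 2*4*7) = 12*(128 + 56) = 12*184 = 2208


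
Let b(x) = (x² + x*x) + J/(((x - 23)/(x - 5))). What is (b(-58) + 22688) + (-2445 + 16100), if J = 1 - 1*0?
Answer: 387646/9 ≈ 43072.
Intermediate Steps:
J = 1 (J = 1 + 0 = 1)
b(x) = 2*x² + (-5 + x)/(-23 + x) (b(x) = (x² + x*x) + 1/((x - 23)/(x - 5)) = (x² + x²) + 1/((-23 + x)/(-5 + x)) = 2*x² + 1/((-23 + x)/(-5 + x)) = 2*x² + 1*((-5 + x)/(-23 + x)) = 2*x² + (-5 + x)/(-23 + x))
(b(-58) + 22688) + (-2445 + 16100) = ((-5 - 58 - 46*(-58)² + 2*(-58)³)/(-23 - 58) + 22688) + (-2445 + 16100) = ((-5 - 58 - 46*3364 + 2*(-195112))/(-81) + 22688) + 13655 = (-(-5 - 58 - 154744 - 390224)/81 + 22688) + 13655 = (-1/81*(-545031) + 22688) + 13655 = (60559/9 + 22688) + 13655 = 264751/9 + 13655 = 387646/9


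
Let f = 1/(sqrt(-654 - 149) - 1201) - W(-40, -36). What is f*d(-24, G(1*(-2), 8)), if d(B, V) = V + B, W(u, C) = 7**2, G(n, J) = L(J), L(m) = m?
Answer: 282872788/360801 + 4*I*sqrt(803)/360801 ≈ 784.01 + 0.00031416*I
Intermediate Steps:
G(n, J) = J
W(u, C) = 49
d(B, V) = B + V
f = -49 + 1/(-1201 + I*sqrt(803)) (f = 1/(sqrt(-654 - 149) - 1201) - 1*49 = 1/(sqrt(-803) - 1201) - 49 = 1/(I*sqrt(803) - 1201) - 49 = 1/(-1201 + I*sqrt(803)) - 49 = -49 + 1/(-1201 + I*sqrt(803)) ≈ -49.001 - 1.9635e-5*I)
f*d(-24, G(1*(-2), 8)) = (-70718197/1443204 - I*sqrt(803)/1443204)*(-24 + 8) = (-70718197/1443204 - I*sqrt(803)/1443204)*(-16) = 282872788/360801 + 4*I*sqrt(803)/360801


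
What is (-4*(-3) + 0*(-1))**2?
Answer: 144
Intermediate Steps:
(-4*(-3) + 0*(-1))**2 = (12 + 0)**2 = 12**2 = 144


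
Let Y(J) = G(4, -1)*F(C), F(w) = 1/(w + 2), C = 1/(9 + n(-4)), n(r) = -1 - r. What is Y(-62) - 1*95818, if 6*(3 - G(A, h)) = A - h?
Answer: -2395424/25 ≈ -95817.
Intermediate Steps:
G(A, h) = 3 - A/6 + h/6 (G(A, h) = 3 - (A - h)/6 = 3 + (-A/6 + h/6) = 3 - A/6 + h/6)
C = 1/12 (C = 1/(9 + (-1 - 1*(-4))) = 1/(9 + (-1 + 4)) = 1/(9 + 3) = 1/12 ≈ 0.083333)
F(w) = 1/(2 + w)
Y(J) = 26/25 (Y(J) = (3 - 1/6*4 + (1/6)*(-1))/(2 + 1/12) = (3 - 2/3 - 1/6)/(25/12) = (13/6)*(12/25) = 26/25)
Y(-62) - 1*95818 = 26/25 - 1*95818 = 26/25 - 95818 = -2395424/25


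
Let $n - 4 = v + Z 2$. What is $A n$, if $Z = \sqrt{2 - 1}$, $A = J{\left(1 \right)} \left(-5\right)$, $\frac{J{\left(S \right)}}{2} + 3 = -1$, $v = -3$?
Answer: $120$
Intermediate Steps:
$J{\left(S \right)} = -8$ ($J{\left(S \right)} = -6 + 2 \left(-1\right) = -6 - 2 = -8$)
$A = 40$ ($A = \left(-8\right) \left(-5\right) = 40$)
$Z = 1$ ($Z = \sqrt{1} = 1$)
$n = 3$ ($n = 4 + \left(-3 + 1 \cdot 2\right) = 4 + \left(-3 + 2\right) = 4 - 1 = 3$)
$A n = 40 \cdot 3 = 120$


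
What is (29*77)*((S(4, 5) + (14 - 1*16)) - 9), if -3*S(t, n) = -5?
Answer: -62524/3 ≈ -20841.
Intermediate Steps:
S(t, n) = 5/3 (S(t, n) = -⅓*(-5) = 5/3)
(29*77)*((S(4, 5) + (14 - 1*16)) - 9) = (29*77)*((5/3 + (14 - 1*16)) - 9) = 2233*((5/3 + (14 - 16)) - 9) = 2233*((5/3 - 2) - 9) = 2233*(-⅓ - 9) = 2233*(-28/3) = -62524/3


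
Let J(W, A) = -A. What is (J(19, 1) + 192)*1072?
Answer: 204752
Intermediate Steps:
(J(19, 1) + 192)*1072 = (-1*1 + 192)*1072 = (-1 + 192)*1072 = 191*1072 = 204752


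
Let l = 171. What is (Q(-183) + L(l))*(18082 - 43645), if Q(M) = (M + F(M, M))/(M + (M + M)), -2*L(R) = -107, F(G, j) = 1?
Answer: -503650747/366 ≈ -1.3761e+6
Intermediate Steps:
L(R) = 107/2 (L(R) = -½*(-107) = 107/2)
Q(M) = (1 + M)/(3*M) (Q(M) = (M + 1)/(M + (M + M)) = (1 + M)/(M + 2*M) = (1 + M)/((3*M)) = (1 + M)*(1/(3*M)) = (1 + M)/(3*M))
(Q(-183) + L(l))*(18082 - 43645) = ((⅓)*(1 - 183)/(-183) + 107/2)*(18082 - 43645) = ((⅓)*(-1/183)*(-182) + 107/2)*(-25563) = (182/549 + 107/2)*(-25563) = (59107/1098)*(-25563) = -503650747/366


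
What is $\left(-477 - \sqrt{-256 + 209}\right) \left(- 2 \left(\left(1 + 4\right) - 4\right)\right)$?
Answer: $954 + 2 i \sqrt{47} \approx 954.0 + 13.711 i$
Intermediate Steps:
$\left(-477 - \sqrt{-256 + 209}\right) \left(- 2 \left(\left(1 + 4\right) - 4\right)\right) = \left(-477 - \sqrt{-47}\right) \left(- 2 \left(5 - 4\right)\right) = \left(-477 - i \sqrt{47}\right) \left(\left(-2\right) 1\right) = \left(-477 - i \sqrt{47}\right) \left(-2\right) = 954 + 2 i \sqrt{47}$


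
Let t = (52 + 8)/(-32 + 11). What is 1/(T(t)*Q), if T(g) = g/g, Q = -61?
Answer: -1/61 ≈ -0.016393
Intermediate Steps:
t = -20/7 (t = 60/(-21) = 60*(-1/21) = -20/7 ≈ -2.8571)
T(g) = 1
1/(T(t)*Q) = 1/(1*(-61)) = 1/(-61) = -1/61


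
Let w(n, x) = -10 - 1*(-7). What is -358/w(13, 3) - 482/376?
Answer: 66581/564 ≈ 118.05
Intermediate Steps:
w(n, x) = -3 (w(n, x) = -10 + 7 = -3)
-358/w(13, 3) - 482/376 = -358/(-3) - 482/376 = -358*(-⅓) - 482*1/376 = 358/3 - 241/188 = 66581/564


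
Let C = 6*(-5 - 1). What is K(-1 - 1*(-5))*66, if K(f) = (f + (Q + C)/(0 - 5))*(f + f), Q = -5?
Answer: 32208/5 ≈ 6441.6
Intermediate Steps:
C = -36 (C = 6*(-6) = -36)
K(f) = 2*f*(41/5 + f) (K(f) = (f + (-5 - 36)/(0 - 5))*(f + f) = (f - 41/(-5))*(2*f) = (f - 41*(-1/5))*(2*f) = (f + 41/5)*(2*f) = (41/5 + f)*(2*f) = 2*f*(41/5 + f))
K(-1 - 1*(-5))*66 = (2*(-1 - 1*(-5))*(41 + 5*(-1 - 1*(-5)))/5)*66 = (2*(-1 + 5)*(41 + 5*(-1 + 5))/5)*66 = ((2/5)*4*(41 + 5*4))*66 = ((2/5)*4*(41 + 20))*66 = ((2/5)*4*61)*66 = (488/5)*66 = 32208/5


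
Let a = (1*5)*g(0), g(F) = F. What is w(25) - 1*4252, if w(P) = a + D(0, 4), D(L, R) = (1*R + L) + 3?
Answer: -4245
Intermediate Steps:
D(L, R) = 3 + L + R (D(L, R) = (R + L) + 3 = (L + R) + 3 = 3 + L + R)
a = 0 (a = (1*5)*0 = 5*0 = 0)
w(P) = 7 (w(P) = 0 + (3 + 0 + 4) = 0 + 7 = 7)
w(25) - 1*4252 = 7 - 1*4252 = 7 - 4252 = -4245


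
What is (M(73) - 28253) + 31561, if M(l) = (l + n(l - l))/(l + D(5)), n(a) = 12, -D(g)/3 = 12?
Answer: 122481/37 ≈ 3310.3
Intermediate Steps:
D(g) = -36 (D(g) = -3*12 = -36)
M(l) = (12 + l)/(-36 + l) (M(l) = (l + 12)/(l - 36) = (12 + l)/(-36 + l))
(M(73) - 28253) + 31561 = ((12 + 73)/(-36 + 73) - 28253) + 31561 = (85/37 - 28253) + 31561 = -1045276/37 + 31561 = 122481/37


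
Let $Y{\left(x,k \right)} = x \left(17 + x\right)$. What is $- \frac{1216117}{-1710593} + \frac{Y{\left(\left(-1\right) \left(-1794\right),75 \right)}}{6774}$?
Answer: $\frac{927640289070}{1931259497} \approx 480.33$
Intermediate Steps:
$- \frac{1216117}{-1710593} + \frac{Y{\left(\left(-1\right) \left(-1794\right),75 \right)}}{6774} = - \frac{1216117}{-1710593} + \frac{\left(-1\right) \left(-1794\right) \left(17 - -1794\right)}{6774} = \left(-1216117\right) \left(- \frac{1}{1710593}\right) + 1794 \left(17 + 1794\right) \frac{1}{6774} = \frac{1216117}{1710593} + 1794 \cdot 1811 \cdot \frac{1}{6774} = \frac{1216117}{1710593} + 3248934 \cdot \frac{1}{6774} = \frac{1216117}{1710593} + \frac{541489}{1129} = \frac{927640289070}{1931259497}$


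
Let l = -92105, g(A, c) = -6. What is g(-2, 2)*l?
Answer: 552630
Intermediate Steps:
g(-2, 2)*l = -6*(-92105) = 552630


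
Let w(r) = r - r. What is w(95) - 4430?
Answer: -4430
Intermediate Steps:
w(r) = 0
w(95) - 4430 = 0 - 4430 = -4430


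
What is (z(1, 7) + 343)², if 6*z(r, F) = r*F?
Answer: 4264225/36 ≈ 1.1845e+5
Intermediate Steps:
z(r, F) = F*r/6 (z(r, F) = (r*F)/6 = (F*r)/6 = F*r/6)
(z(1, 7) + 343)² = ((⅙)*7*1 + 343)² = (7/6 + 343)² = (2065/6)² = 4264225/36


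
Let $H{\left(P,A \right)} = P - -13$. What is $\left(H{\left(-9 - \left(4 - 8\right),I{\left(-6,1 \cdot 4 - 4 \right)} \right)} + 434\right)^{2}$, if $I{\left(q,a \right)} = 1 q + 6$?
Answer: $195364$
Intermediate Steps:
$I{\left(q,a \right)} = 6 + q$ ($I{\left(q,a \right)} = q + 6 = 6 + q$)
$H{\left(P,A \right)} = 13 + P$ ($H{\left(P,A \right)} = P + 13 = 13 + P$)
$\left(H{\left(-9 - \left(4 - 8\right),I{\left(-6,1 \cdot 4 - 4 \right)} \right)} + 434\right)^{2} = \left(\left(13 - \left(13 - 8\right)\right) + 434\right)^{2} = \left(\left(13 - 5\right) + 434\right)^{2} = \left(8 + 434\right)^{2} = 442^{2} = 195364$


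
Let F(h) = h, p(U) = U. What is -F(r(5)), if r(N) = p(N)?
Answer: -5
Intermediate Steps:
r(N) = N
-F(r(5)) = -1*5 = -5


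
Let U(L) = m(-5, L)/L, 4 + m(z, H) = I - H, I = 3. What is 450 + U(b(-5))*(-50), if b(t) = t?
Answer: 490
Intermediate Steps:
m(z, H) = -1 - H (m(z, H) = -4 + (3 - H) = -1 - H)
U(L) = (-1 - L)/L
450 + U(b(-5))*(-50) = 450 + ((-1 - 1*(-5))/(-5))*(-50) = 450 - (-1 + 5)/5*(-50) = 450 - 1/5*4*(-50) = 450 - 4/5*(-50) = 450 + 40 = 490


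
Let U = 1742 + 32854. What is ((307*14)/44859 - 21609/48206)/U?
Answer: -762168743/74812914316584 ≈ -1.0188e-5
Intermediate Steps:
U = 34596
((307*14)/44859 - 21609/48206)/U = ((307*14)/44859 - 21609/48206)/34596 = (4298*(1/44859) - 21609*1/48206)*(1/34596) = (4298/44859 - 21609/48206)*(1/34596) = -762168743/2162472954*1/34596 = -762168743/74812914316584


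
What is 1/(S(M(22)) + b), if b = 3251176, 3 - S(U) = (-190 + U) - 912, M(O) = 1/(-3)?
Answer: 3/9756844 ≈ 3.0748e-7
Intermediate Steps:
M(O) = -1/3
S(U) = 1105 - U (S(U) = 3 - ((-190 + U) - 912) = 3 - (-1102 + U) = 3 + (1102 - U) = 1105 - U)
1/(S(M(22)) + b) = 1/((1105 - 1*(-1/3)) + 3251176) = 1/((1105 + 1/3) + 3251176) = 1/(3316/3 + 3251176) = 1/(9756844/3) = 3/9756844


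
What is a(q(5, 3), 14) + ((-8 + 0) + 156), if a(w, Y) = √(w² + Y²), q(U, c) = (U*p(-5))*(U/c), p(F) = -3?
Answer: 148 + √821 ≈ 176.65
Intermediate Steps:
q(U, c) = -3*U²/c (q(U, c) = (U*(-3))*(U/c) = (-3*U)*(U/c) = -3*U²/c)
a(w, Y) = √(Y² + w²)
a(q(5, 3), 14) + ((-8 + 0) + 156) = √(14² + (-3*5²/3)²) + ((-8 + 0) + 156) = √(196 + (-3*25*⅓)²) + (-8 + 156) = √(196 + (-25)²) + 148 = √(196 + 625) + 148 = √821 + 148 = 148 + √821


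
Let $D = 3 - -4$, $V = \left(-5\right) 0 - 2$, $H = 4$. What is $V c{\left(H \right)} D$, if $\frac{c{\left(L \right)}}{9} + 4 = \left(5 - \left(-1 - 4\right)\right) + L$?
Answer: $-1260$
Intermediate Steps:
$V = -2$ ($V = 0 - 2 = -2$)
$D = 7$ ($D = 3 + 4 = 7$)
$c{\left(L \right)} = 54 + 9 L$ ($c{\left(L \right)} = -36 + 9 \left(\left(5 - \left(-1 - 4\right)\right) + L\right) = -36 + 9 \left(\left(5 - -5\right) + L\right) = -36 + 9 \left(\left(5 + 5\right) + L\right) = -36 + 9 \left(10 + L\right) = -36 + \left(90 + 9 L\right) = 54 + 9 L$)
$V c{\left(H \right)} D = - 2 \left(54 + 9 \cdot 4\right) 7 = - 2 \left(54 + 36\right) 7 = \left(-2\right) 90 \cdot 7 = \left(-180\right) 7 = -1260$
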